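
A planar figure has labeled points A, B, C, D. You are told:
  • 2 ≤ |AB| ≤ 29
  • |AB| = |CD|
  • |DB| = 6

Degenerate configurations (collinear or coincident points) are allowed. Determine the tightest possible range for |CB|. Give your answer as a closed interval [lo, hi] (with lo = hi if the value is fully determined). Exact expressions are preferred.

|CB| ∈ [0, 35]  (≈ [0.0000, 35.0000])

|AB| ∈ [2, 29]
|BD| ∈ {6}
|CD| ∈ [2, 29]
|AD| ∈ [0, 35]
|BC| ∈ [0, 35]
|AC| ∈ [0, 64]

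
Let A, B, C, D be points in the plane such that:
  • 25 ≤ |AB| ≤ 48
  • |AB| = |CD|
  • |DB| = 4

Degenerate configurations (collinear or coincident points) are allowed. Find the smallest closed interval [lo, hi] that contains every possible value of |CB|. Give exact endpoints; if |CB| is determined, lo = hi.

|AB| ∈ [25, 48]
|BD| ∈ {4}
|CD| ∈ [25, 48]
|AD| ∈ [21, 52]
|BC| ∈ [21, 52]
|AC| ∈ [0, 100]

|CB| ∈ [21, 52]  (≈ [21.0000, 52.0000])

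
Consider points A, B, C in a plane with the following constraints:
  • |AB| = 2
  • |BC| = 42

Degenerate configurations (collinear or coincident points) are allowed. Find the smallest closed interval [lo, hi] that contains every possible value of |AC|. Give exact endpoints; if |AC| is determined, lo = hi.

|AC| ∈ [40, 44]  (≈ [40.0000, 44.0000])

|AB| ∈ {2}
|BC| ∈ {42}
|AC| ∈ [40, 44]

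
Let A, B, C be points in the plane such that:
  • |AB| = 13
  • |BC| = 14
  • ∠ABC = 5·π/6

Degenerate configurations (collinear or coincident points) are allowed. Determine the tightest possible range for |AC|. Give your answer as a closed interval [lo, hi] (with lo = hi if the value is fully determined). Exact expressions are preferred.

|AC| = √(182·√(3) + 365)  (≈ 26.0813)

|AB| ∈ {13}
|BC| ∈ {14}
|AC| ∈ {√(182·√(3) + 365)}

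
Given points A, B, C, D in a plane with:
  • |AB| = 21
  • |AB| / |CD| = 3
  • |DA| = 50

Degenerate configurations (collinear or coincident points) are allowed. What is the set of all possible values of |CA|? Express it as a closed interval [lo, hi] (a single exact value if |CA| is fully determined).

|AB| ∈ {21}
|AD| ∈ {50}
|CD| ∈ {7}
|BD| ∈ [29, 71]
|AC| ∈ [43, 57]
|BC| ∈ [22, 78]

|CA| ∈ [43, 57]  (≈ [43.0000, 57.0000])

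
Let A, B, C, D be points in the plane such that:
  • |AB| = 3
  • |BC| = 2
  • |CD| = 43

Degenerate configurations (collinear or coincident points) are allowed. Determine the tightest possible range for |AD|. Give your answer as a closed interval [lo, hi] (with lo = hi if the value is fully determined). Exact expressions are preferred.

|AB| ∈ {3}
|BC| ∈ {2}
|CD| ∈ {43}
|AC| ∈ [1, 5]
|BD| ∈ [41, 45]
|AD| ∈ [38, 48]

|AD| ∈ [38, 48]  (≈ [38.0000, 48.0000])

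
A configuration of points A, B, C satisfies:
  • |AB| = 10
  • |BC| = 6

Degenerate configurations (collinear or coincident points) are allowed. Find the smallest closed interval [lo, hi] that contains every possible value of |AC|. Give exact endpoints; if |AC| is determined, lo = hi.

|AB| ∈ {10}
|BC| ∈ {6}
|AC| ∈ [4, 16]

|AC| ∈ [4, 16]  (≈ [4.0000, 16.0000])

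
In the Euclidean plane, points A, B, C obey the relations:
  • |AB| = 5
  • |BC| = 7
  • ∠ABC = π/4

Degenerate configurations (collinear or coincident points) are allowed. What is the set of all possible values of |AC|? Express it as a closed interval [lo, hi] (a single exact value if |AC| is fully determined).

|AC| = √(74 - 35·√(2))  (≈ 4.9500)

|AB| ∈ {5}
|BC| ∈ {7}
|AC| ∈ {√(74 - 35·√(2))}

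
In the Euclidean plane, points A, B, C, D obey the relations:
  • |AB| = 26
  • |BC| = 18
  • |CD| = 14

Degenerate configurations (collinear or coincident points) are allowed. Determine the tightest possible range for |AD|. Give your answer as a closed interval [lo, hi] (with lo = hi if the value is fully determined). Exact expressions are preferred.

|AD| ∈ [0, 58]  (≈ [0.0000, 58.0000])

|AB| ∈ {26}
|BC| ∈ {18}
|CD| ∈ {14}
|AC| ∈ [8, 44]
|BD| ∈ [4, 32]
|AD| ∈ [0, 58]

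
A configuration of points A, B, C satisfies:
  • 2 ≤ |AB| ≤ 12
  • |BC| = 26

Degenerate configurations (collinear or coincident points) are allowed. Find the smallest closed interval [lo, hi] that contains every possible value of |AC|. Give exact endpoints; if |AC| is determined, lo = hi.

|AC| ∈ [14, 38]  (≈ [14.0000, 38.0000])

|AB| ∈ [2, 12]
|BC| ∈ {26}
|AC| ∈ [14, 38]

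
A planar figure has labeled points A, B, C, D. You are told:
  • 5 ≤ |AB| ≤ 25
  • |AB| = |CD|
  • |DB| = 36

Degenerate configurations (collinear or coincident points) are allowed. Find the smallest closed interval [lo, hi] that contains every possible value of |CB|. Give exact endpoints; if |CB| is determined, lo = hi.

|AB| ∈ [5, 25]
|BD| ∈ {36}
|CD| ∈ [5, 25]
|AD| ∈ [11, 61]
|BC| ∈ [11, 61]
|AC| ∈ [0, 86]

|CB| ∈ [11, 61]  (≈ [11.0000, 61.0000])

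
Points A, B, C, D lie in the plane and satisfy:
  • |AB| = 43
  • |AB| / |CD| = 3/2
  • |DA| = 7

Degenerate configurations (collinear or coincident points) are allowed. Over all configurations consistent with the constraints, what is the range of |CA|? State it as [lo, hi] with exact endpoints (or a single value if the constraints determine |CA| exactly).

|AB| ∈ {43}
|AD| ∈ {7}
|CD| ∈ {86/3}
|BD| ∈ [36, 50]
|AC| ∈ [65/3, 107/3]
|BC| ∈ [22/3, 236/3]

|CA| ∈ [65/3, 107/3]  (≈ [21.6667, 35.6667])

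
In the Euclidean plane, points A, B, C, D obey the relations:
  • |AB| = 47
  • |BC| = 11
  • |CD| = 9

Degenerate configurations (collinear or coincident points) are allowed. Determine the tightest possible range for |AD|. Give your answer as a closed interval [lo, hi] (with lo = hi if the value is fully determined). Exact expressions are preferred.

|AD| ∈ [27, 67]  (≈ [27.0000, 67.0000])

|AB| ∈ {47}
|BC| ∈ {11}
|CD| ∈ {9}
|AC| ∈ [36, 58]
|BD| ∈ [2, 20]
|AD| ∈ [27, 67]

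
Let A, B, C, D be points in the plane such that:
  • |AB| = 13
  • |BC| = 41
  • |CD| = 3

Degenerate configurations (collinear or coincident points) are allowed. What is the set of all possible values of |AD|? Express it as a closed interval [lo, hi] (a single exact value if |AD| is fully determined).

|AD| ∈ [25, 57]  (≈ [25.0000, 57.0000])

|AB| ∈ {13}
|BC| ∈ {41}
|CD| ∈ {3}
|AC| ∈ [28, 54]
|BD| ∈ [38, 44]
|AD| ∈ [25, 57]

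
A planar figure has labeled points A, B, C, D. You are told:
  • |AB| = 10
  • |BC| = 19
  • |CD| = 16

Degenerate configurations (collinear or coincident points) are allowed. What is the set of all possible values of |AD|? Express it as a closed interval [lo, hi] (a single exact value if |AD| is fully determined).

|AB| ∈ {10}
|BC| ∈ {19}
|CD| ∈ {16}
|AC| ∈ [9, 29]
|BD| ∈ [3, 35]
|AD| ∈ [0, 45]

|AD| ∈ [0, 45]  (≈ [0.0000, 45.0000])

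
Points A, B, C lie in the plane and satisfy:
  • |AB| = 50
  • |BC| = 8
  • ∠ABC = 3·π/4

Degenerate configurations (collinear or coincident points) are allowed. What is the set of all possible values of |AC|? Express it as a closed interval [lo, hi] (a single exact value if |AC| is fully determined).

|AC| = 2·√(100·√(2) + 641)  (≈ 55.9436)

|AB| ∈ {50}
|BC| ∈ {8}
|AC| ∈ {2·√(100·√(2) + 641)}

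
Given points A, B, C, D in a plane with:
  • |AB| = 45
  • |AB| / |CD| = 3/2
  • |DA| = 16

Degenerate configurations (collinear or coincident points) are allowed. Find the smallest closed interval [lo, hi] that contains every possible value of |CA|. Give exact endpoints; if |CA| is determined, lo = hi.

|CA| ∈ [14, 46]  (≈ [14.0000, 46.0000])

|AB| ∈ {45}
|AD| ∈ {16}
|CD| ∈ {30}
|BD| ∈ [29, 61]
|AC| ∈ [14, 46]
|BC| ∈ [0, 91]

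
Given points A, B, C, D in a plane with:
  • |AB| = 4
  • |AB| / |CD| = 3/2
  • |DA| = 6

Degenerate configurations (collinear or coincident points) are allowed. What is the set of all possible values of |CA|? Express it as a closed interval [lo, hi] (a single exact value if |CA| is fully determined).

|CA| ∈ [10/3, 26/3]  (≈ [3.3333, 8.6667])

|AB| ∈ {4}
|AD| ∈ {6}
|CD| ∈ {8/3}
|BD| ∈ [2, 10]
|AC| ∈ [10/3, 26/3]
|BC| ∈ [0, 38/3]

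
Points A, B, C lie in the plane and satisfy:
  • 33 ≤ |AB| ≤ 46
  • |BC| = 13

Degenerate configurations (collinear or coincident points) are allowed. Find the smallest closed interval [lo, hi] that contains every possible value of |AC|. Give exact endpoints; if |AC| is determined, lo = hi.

|AC| ∈ [20, 59]  (≈ [20.0000, 59.0000])

|AB| ∈ [33, 46]
|BC| ∈ {13}
|AC| ∈ [20, 59]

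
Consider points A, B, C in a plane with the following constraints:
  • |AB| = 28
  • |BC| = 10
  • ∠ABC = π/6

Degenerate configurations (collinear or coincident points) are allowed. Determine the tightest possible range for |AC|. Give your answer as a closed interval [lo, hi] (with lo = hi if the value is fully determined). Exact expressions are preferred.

|AC| = 2·√(221 - 70·√(3))  (≈ 19.9756)

|AB| ∈ {28}
|BC| ∈ {10}
|AC| ∈ {2·√(221 - 70·√(3))}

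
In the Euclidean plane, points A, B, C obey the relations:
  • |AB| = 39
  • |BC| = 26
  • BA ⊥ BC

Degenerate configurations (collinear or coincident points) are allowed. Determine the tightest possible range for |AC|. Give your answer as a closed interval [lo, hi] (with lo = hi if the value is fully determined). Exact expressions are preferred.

|AC| = 13·√(13)  (≈ 46.8722)

|AB| ∈ {39}
|BC| ∈ {26}
|AC| ∈ {13·√(13)}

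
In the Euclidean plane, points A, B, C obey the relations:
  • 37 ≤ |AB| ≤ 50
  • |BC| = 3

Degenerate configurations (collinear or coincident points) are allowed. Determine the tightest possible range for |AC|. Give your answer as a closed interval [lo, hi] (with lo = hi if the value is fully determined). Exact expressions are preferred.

|AB| ∈ [37, 50]
|BC| ∈ {3}
|AC| ∈ [34, 53]

|AC| ∈ [34, 53]  (≈ [34.0000, 53.0000])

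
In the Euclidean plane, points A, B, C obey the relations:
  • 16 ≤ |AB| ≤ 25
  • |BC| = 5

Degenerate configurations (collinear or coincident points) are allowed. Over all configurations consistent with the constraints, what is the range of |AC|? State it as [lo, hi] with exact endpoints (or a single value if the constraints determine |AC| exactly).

|AB| ∈ [16, 25]
|BC| ∈ {5}
|AC| ∈ [11, 30]

|AC| ∈ [11, 30]  (≈ [11.0000, 30.0000])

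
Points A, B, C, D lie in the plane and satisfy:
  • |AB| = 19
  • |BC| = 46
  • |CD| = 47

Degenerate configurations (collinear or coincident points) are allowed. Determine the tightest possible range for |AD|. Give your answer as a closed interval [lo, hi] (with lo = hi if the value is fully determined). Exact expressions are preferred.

|AB| ∈ {19}
|BC| ∈ {46}
|CD| ∈ {47}
|AC| ∈ [27, 65]
|BD| ∈ [1, 93]
|AD| ∈ [0, 112]

|AD| ∈ [0, 112]  (≈ [0.0000, 112.0000])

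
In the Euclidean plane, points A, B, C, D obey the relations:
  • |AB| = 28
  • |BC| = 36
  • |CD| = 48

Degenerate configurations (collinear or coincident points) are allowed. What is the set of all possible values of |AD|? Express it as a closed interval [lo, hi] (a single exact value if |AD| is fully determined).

|AD| ∈ [0, 112]  (≈ [0.0000, 112.0000])

|AB| ∈ {28}
|BC| ∈ {36}
|CD| ∈ {48}
|AC| ∈ [8, 64]
|BD| ∈ [12, 84]
|AD| ∈ [0, 112]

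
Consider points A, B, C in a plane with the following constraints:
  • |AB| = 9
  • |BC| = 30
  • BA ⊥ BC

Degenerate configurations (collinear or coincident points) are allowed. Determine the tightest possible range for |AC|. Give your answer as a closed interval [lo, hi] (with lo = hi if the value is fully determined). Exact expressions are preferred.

|AB| ∈ {9}
|BC| ∈ {30}
|AC| ∈ {3·√(109)}

|AC| = 3·√(109)  (≈ 31.3209)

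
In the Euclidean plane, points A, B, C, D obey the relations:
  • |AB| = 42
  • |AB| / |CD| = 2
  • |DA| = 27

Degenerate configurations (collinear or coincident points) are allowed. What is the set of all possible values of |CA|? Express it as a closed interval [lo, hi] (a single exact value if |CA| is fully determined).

|CA| ∈ [6, 48]  (≈ [6.0000, 48.0000])

|AB| ∈ {42}
|AD| ∈ {27}
|CD| ∈ {21}
|BD| ∈ [15, 69]
|AC| ∈ [6, 48]
|BC| ∈ [0, 90]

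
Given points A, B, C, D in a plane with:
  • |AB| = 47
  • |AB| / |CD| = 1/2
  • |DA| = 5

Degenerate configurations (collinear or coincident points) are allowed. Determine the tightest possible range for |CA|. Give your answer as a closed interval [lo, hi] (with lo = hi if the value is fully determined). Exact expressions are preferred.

|CA| ∈ [89, 99]  (≈ [89.0000, 99.0000])

|AB| ∈ {47}
|AD| ∈ {5}
|CD| ∈ {94}
|BD| ∈ [42, 52]
|AC| ∈ [89, 99]
|BC| ∈ [42, 146]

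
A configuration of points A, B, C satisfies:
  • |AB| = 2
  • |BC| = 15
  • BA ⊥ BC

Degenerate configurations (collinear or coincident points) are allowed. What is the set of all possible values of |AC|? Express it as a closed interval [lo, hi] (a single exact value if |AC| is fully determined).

|AB| ∈ {2}
|BC| ∈ {15}
|AC| ∈ {√(229)}

|AC| = √(229)  (≈ 15.1327)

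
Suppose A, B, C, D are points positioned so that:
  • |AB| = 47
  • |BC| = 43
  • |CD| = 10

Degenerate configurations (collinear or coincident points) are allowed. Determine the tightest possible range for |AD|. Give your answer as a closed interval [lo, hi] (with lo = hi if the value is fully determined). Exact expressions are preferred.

|AD| ∈ [0, 100]  (≈ [0.0000, 100.0000])

|AB| ∈ {47}
|BC| ∈ {43}
|CD| ∈ {10}
|AC| ∈ [4, 90]
|BD| ∈ [33, 53]
|AD| ∈ [0, 100]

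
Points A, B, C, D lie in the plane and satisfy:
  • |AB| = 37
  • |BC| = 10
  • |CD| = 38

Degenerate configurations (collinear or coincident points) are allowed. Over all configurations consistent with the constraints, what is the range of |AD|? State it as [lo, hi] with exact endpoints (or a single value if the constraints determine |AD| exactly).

|AB| ∈ {37}
|BC| ∈ {10}
|CD| ∈ {38}
|AC| ∈ [27, 47]
|BD| ∈ [28, 48]
|AD| ∈ [0, 85]

|AD| ∈ [0, 85]  (≈ [0.0000, 85.0000])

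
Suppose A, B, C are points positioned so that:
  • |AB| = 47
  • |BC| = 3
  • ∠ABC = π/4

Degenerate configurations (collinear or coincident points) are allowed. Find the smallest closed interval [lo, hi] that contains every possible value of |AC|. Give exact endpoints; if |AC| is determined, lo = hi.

|AB| ∈ {47}
|BC| ∈ {3}
|AC| ∈ {√(2218 - 141·√(2))}

|AC| = √(2218 - 141·√(2))  (≈ 44.9288)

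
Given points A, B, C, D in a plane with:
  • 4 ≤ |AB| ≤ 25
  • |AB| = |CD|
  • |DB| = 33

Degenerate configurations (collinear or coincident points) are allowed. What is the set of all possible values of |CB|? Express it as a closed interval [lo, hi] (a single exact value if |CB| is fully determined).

|AB| ∈ [4, 25]
|BD| ∈ {33}
|CD| ∈ [4, 25]
|AD| ∈ [8, 58]
|BC| ∈ [8, 58]
|AC| ∈ [0, 83]

|CB| ∈ [8, 58]  (≈ [8.0000, 58.0000])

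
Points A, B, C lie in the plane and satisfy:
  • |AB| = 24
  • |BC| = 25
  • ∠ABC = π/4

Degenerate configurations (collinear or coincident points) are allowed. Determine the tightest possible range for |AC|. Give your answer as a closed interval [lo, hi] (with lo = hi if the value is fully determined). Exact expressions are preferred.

|AC| = √(1201 - 600·√(2))  (≈ 18.7742)

|AB| ∈ {24}
|BC| ∈ {25}
|AC| ∈ {√(1201 - 600·√(2))}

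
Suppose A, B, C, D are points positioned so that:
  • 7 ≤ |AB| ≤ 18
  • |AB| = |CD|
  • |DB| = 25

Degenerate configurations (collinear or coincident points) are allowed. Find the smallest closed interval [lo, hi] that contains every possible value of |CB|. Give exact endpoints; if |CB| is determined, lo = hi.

|CB| ∈ [7, 43]  (≈ [7.0000, 43.0000])

|AB| ∈ [7, 18]
|BD| ∈ {25}
|CD| ∈ [7, 18]
|AD| ∈ [7, 43]
|BC| ∈ [7, 43]
|AC| ∈ [0, 61]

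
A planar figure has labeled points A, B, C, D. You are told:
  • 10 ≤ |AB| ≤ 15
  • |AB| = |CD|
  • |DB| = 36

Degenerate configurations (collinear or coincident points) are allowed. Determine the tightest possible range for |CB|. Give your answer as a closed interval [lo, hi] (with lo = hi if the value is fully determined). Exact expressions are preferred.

|CB| ∈ [21, 51]  (≈ [21.0000, 51.0000])

|AB| ∈ [10, 15]
|BD| ∈ {36}
|CD| ∈ [10, 15]
|AD| ∈ [21, 51]
|BC| ∈ [21, 51]
|AC| ∈ [6, 66]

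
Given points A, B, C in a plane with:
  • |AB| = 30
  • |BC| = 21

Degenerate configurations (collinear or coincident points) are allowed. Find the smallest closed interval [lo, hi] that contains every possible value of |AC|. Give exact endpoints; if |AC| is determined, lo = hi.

|AC| ∈ [9, 51]  (≈ [9.0000, 51.0000])

|AB| ∈ {30}
|BC| ∈ {21}
|AC| ∈ [9, 51]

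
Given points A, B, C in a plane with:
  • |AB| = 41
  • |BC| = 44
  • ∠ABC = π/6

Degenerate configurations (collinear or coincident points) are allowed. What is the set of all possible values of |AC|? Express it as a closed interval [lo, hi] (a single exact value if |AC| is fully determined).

|AC| = √(3617 - 1804·√(3))  (≈ 22.1896)

|AB| ∈ {41}
|BC| ∈ {44}
|AC| ∈ {√(3617 - 1804·√(3))}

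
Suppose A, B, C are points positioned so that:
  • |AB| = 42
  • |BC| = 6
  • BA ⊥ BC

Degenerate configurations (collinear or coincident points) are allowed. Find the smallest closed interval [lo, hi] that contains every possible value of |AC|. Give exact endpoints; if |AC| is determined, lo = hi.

|AB| ∈ {42}
|BC| ∈ {6}
|AC| ∈ {30·√(2)}

|AC| = 30·√(2)  (≈ 42.4264)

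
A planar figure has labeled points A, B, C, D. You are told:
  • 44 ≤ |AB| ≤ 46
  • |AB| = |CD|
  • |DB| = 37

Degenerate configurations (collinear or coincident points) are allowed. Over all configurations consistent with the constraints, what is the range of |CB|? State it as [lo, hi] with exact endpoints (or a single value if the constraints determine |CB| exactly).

|AB| ∈ [44, 46]
|BD| ∈ {37}
|CD| ∈ [44, 46]
|AD| ∈ [7, 83]
|BC| ∈ [7, 83]
|AC| ∈ [0, 129]

|CB| ∈ [7, 83]  (≈ [7.0000, 83.0000])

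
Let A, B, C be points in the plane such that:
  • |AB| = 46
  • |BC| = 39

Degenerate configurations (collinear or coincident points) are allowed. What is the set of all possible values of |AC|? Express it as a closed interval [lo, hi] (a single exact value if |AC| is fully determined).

|AB| ∈ {46}
|BC| ∈ {39}
|AC| ∈ [7, 85]

|AC| ∈ [7, 85]  (≈ [7.0000, 85.0000])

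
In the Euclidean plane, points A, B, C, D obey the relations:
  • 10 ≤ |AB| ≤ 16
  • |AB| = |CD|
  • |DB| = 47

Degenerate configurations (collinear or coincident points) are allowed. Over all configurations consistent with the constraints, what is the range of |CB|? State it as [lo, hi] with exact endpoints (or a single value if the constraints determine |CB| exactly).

|CB| ∈ [31, 63]  (≈ [31.0000, 63.0000])

|AB| ∈ [10, 16]
|BD| ∈ {47}
|CD| ∈ [10, 16]
|AD| ∈ [31, 63]
|BC| ∈ [31, 63]
|AC| ∈ [15, 79]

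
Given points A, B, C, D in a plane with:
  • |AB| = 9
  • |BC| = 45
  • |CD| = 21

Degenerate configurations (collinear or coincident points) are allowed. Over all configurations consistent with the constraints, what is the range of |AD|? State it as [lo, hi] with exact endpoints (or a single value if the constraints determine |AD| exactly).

|AB| ∈ {9}
|BC| ∈ {45}
|CD| ∈ {21}
|AC| ∈ [36, 54]
|BD| ∈ [24, 66]
|AD| ∈ [15, 75]

|AD| ∈ [15, 75]  (≈ [15.0000, 75.0000])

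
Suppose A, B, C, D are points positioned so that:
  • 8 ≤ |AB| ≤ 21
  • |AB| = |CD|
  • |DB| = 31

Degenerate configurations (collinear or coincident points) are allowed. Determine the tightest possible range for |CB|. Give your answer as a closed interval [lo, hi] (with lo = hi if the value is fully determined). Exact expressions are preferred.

|AB| ∈ [8, 21]
|BD| ∈ {31}
|CD| ∈ [8, 21]
|AD| ∈ [10, 52]
|BC| ∈ [10, 52]
|AC| ∈ [0, 73]

|CB| ∈ [10, 52]  (≈ [10.0000, 52.0000])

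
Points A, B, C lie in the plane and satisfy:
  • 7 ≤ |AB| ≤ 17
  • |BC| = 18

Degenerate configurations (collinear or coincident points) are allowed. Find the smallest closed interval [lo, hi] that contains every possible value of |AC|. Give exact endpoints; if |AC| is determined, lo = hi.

|AB| ∈ [7, 17]
|BC| ∈ {18}
|AC| ∈ [1, 35]

|AC| ∈ [1, 35]  (≈ [1.0000, 35.0000])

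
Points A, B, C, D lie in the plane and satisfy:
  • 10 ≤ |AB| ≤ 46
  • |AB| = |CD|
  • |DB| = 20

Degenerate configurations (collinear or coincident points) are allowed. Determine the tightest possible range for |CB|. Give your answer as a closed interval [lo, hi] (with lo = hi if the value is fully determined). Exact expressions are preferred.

|CB| ∈ [0, 66]  (≈ [0.0000, 66.0000])

|AB| ∈ [10, 46]
|BD| ∈ {20}
|CD| ∈ [10, 46]
|AD| ∈ [0, 66]
|BC| ∈ [0, 66]
|AC| ∈ [0, 112]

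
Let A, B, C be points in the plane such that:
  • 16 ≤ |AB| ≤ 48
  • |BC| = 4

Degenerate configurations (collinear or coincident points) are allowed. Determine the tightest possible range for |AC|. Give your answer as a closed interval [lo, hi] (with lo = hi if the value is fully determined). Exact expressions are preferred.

|AC| ∈ [12, 52]  (≈ [12.0000, 52.0000])

|AB| ∈ [16, 48]
|BC| ∈ {4}
|AC| ∈ [12, 52]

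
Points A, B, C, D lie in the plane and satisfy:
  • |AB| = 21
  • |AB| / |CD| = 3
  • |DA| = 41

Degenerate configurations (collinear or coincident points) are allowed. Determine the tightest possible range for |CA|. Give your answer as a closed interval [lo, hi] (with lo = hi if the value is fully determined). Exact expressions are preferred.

|AB| ∈ {21}
|AD| ∈ {41}
|CD| ∈ {7}
|BD| ∈ [20, 62]
|AC| ∈ [34, 48]
|BC| ∈ [13, 69]

|CA| ∈ [34, 48]  (≈ [34.0000, 48.0000])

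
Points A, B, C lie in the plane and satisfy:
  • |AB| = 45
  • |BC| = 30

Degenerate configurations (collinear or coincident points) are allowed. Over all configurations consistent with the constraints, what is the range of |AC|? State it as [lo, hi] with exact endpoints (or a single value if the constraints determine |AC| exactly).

|AB| ∈ {45}
|BC| ∈ {30}
|AC| ∈ [15, 75]

|AC| ∈ [15, 75]  (≈ [15.0000, 75.0000])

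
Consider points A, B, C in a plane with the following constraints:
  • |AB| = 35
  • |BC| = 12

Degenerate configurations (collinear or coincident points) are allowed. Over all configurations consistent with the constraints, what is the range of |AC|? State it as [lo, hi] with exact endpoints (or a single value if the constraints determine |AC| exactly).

|AC| ∈ [23, 47]  (≈ [23.0000, 47.0000])

|AB| ∈ {35}
|BC| ∈ {12}
|AC| ∈ [23, 47]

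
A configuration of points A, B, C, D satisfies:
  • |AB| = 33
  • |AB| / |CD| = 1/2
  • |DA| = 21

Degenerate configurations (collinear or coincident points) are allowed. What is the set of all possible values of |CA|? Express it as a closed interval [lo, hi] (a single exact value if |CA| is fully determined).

|CA| ∈ [45, 87]  (≈ [45.0000, 87.0000])

|AB| ∈ {33}
|AD| ∈ {21}
|CD| ∈ {66}
|BD| ∈ [12, 54]
|AC| ∈ [45, 87]
|BC| ∈ [12, 120]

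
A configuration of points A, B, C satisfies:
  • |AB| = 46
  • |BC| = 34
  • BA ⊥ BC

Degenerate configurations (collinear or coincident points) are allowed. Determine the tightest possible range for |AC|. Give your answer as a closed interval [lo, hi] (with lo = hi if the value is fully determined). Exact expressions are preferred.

|AC| = 2·√(818)  (≈ 57.2014)

|AB| ∈ {46}
|BC| ∈ {34}
|AC| ∈ {2·√(818)}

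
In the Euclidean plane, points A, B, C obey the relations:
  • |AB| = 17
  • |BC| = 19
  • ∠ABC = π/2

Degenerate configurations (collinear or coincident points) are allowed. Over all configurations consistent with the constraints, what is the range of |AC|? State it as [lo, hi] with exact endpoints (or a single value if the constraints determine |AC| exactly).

|AC| = 5·√(26)  (≈ 25.4951)

|AB| ∈ {17}
|BC| ∈ {19}
|AC| ∈ {5·√(26)}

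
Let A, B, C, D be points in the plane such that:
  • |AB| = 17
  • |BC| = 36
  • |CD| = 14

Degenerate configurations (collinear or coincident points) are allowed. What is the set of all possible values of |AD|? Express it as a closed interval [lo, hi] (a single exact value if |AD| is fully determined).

|AB| ∈ {17}
|BC| ∈ {36}
|CD| ∈ {14}
|AC| ∈ [19, 53]
|BD| ∈ [22, 50]
|AD| ∈ [5, 67]

|AD| ∈ [5, 67]  (≈ [5.0000, 67.0000])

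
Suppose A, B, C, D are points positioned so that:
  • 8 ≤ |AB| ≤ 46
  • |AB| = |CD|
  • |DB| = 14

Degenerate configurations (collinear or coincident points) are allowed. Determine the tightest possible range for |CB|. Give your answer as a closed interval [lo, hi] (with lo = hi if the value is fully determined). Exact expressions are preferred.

|CB| ∈ [0, 60]  (≈ [0.0000, 60.0000])

|AB| ∈ [8, 46]
|BD| ∈ {14}
|CD| ∈ [8, 46]
|AD| ∈ [0, 60]
|BC| ∈ [0, 60]
|AC| ∈ [0, 106]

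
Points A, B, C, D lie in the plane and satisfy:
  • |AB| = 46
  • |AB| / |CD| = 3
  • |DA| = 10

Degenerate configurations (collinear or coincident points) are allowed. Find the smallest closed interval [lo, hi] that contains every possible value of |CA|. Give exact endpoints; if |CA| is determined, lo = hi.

|AB| ∈ {46}
|AD| ∈ {10}
|CD| ∈ {46/3}
|BD| ∈ [36, 56]
|AC| ∈ [16/3, 76/3]
|BC| ∈ [62/3, 214/3]

|CA| ∈ [16/3, 76/3]  (≈ [5.3333, 25.3333])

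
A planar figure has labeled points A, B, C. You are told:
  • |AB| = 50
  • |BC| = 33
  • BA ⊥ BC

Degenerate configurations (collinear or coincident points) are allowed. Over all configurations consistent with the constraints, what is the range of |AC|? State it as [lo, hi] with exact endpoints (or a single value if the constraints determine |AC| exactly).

|AC| = √(3589)  (≈ 59.9083)

|AB| ∈ {50}
|BC| ∈ {33}
|AC| ∈ {√(3589)}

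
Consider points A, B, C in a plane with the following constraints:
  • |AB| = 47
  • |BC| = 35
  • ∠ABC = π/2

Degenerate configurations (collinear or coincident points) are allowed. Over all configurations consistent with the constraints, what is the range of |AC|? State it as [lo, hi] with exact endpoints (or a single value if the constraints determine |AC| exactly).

|AC| = √(3434)  (≈ 58.6003)

|AB| ∈ {47}
|BC| ∈ {35}
|AC| ∈ {√(3434)}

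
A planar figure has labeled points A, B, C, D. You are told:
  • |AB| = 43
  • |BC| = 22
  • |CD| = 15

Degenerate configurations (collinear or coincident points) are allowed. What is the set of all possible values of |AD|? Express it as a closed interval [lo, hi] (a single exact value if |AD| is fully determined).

|AD| ∈ [6, 80]  (≈ [6.0000, 80.0000])

|AB| ∈ {43}
|BC| ∈ {22}
|CD| ∈ {15}
|AC| ∈ [21, 65]
|BD| ∈ [7, 37]
|AD| ∈ [6, 80]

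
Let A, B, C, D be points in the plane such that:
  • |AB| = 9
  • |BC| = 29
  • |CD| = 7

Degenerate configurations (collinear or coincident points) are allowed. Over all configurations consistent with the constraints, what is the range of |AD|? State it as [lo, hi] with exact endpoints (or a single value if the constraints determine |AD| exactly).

|AD| ∈ [13, 45]  (≈ [13.0000, 45.0000])

|AB| ∈ {9}
|BC| ∈ {29}
|CD| ∈ {7}
|AC| ∈ [20, 38]
|BD| ∈ [22, 36]
|AD| ∈ [13, 45]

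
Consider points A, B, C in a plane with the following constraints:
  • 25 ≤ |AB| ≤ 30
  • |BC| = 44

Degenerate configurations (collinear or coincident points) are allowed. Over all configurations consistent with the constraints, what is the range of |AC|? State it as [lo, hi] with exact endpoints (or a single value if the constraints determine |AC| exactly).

|AB| ∈ [25, 30]
|BC| ∈ {44}
|AC| ∈ [14, 74]

|AC| ∈ [14, 74]  (≈ [14.0000, 74.0000])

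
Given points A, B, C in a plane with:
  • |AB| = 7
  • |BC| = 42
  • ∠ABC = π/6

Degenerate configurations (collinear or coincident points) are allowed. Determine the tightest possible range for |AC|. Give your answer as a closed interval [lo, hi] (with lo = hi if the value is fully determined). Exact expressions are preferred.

|AC| = 7·√(37 - 6·√(3))  (≈ 36.1079)

|AB| ∈ {7}
|BC| ∈ {42}
|AC| ∈ {7·√(37 - 6·√(3))}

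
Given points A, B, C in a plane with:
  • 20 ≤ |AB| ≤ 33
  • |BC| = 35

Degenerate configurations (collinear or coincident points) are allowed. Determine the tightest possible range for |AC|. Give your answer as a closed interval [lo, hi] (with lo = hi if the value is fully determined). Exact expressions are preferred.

|AC| ∈ [2, 68]  (≈ [2.0000, 68.0000])

|AB| ∈ [20, 33]
|BC| ∈ {35}
|AC| ∈ [2, 68]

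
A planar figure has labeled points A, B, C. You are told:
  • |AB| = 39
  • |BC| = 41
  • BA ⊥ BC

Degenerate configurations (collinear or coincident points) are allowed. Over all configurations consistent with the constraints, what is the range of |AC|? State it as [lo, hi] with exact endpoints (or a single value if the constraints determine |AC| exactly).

|AB| ∈ {39}
|BC| ∈ {41}
|AC| ∈ {√(3202)}

|AC| = √(3202)  (≈ 56.5862)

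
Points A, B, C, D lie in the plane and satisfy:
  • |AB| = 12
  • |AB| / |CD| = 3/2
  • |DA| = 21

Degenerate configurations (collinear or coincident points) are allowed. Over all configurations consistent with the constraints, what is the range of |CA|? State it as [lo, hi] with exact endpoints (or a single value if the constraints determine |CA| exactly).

|CA| ∈ [13, 29]  (≈ [13.0000, 29.0000])

|AB| ∈ {12}
|AD| ∈ {21}
|CD| ∈ {8}
|BD| ∈ [9, 33]
|AC| ∈ [13, 29]
|BC| ∈ [1, 41]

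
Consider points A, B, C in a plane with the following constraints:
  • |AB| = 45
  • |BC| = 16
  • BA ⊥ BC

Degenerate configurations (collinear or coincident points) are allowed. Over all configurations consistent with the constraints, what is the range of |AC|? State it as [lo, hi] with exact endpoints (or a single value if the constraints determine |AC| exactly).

|AB| ∈ {45}
|BC| ∈ {16}
|AC| ∈ {√(2281)}

|AC| = √(2281)  (≈ 47.7598)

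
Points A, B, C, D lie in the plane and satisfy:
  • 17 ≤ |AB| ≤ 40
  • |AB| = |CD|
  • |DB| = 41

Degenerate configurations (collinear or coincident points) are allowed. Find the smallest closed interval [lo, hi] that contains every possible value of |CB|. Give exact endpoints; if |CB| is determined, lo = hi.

|CB| ∈ [1, 81]  (≈ [1.0000, 81.0000])

|AB| ∈ [17, 40]
|BD| ∈ {41}
|CD| ∈ [17, 40]
|AD| ∈ [1, 81]
|BC| ∈ [1, 81]
|AC| ∈ [0, 121]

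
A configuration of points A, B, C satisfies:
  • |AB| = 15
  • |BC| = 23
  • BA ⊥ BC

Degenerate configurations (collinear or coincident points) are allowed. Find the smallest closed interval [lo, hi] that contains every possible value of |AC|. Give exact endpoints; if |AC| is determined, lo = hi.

|AC| = √(754)  (≈ 27.4591)

|AB| ∈ {15}
|BC| ∈ {23}
|AC| ∈ {√(754)}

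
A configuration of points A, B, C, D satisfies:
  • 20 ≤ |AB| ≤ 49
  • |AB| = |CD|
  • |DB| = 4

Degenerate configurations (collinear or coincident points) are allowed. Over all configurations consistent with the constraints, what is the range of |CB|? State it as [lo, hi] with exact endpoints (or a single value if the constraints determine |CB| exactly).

|CB| ∈ [16, 53]  (≈ [16.0000, 53.0000])

|AB| ∈ [20, 49]
|BD| ∈ {4}
|CD| ∈ [20, 49]
|AD| ∈ [16, 53]
|BC| ∈ [16, 53]
|AC| ∈ [0, 102]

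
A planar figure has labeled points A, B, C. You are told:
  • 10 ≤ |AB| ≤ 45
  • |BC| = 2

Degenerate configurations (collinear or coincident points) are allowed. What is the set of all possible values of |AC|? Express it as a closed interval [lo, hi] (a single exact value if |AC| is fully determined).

|AC| ∈ [8, 47]  (≈ [8.0000, 47.0000])

|AB| ∈ [10, 45]
|BC| ∈ {2}
|AC| ∈ [8, 47]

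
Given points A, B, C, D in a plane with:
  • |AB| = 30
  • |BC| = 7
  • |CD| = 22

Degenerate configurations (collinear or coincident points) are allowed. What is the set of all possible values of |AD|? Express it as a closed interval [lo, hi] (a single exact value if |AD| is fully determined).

|AB| ∈ {30}
|BC| ∈ {7}
|CD| ∈ {22}
|AC| ∈ [23, 37]
|BD| ∈ [15, 29]
|AD| ∈ [1, 59]

|AD| ∈ [1, 59]  (≈ [1.0000, 59.0000])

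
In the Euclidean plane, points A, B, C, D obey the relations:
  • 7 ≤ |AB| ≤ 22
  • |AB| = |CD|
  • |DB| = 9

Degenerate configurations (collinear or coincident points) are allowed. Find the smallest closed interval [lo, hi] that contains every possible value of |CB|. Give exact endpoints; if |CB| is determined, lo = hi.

|AB| ∈ [7, 22]
|BD| ∈ {9}
|CD| ∈ [7, 22]
|AD| ∈ [0, 31]
|BC| ∈ [0, 31]
|AC| ∈ [0, 53]

|CB| ∈ [0, 31]  (≈ [0.0000, 31.0000])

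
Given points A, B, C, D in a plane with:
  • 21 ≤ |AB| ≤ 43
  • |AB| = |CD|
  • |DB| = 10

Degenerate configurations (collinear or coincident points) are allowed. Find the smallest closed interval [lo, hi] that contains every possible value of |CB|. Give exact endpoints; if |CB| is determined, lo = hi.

|AB| ∈ [21, 43]
|BD| ∈ {10}
|CD| ∈ [21, 43]
|AD| ∈ [11, 53]
|BC| ∈ [11, 53]
|AC| ∈ [0, 96]

|CB| ∈ [11, 53]  (≈ [11.0000, 53.0000])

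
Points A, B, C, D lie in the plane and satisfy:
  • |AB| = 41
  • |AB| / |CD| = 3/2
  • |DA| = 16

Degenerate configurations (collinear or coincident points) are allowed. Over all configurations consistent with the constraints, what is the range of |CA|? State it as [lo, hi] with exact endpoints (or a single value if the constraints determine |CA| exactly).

|AB| ∈ {41}
|AD| ∈ {16}
|CD| ∈ {82/3}
|BD| ∈ [25, 57]
|AC| ∈ [34/3, 130/3]
|BC| ∈ [0, 253/3]

|CA| ∈ [34/3, 130/3]  (≈ [11.3333, 43.3333])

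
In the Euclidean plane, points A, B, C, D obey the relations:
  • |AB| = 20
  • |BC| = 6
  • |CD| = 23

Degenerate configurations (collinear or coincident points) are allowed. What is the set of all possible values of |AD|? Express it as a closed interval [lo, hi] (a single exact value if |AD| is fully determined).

|AD| ∈ [0, 49]  (≈ [0.0000, 49.0000])

|AB| ∈ {20}
|BC| ∈ {6}
|CD| ∈ {23}
|AC| ∈ [14, 26]
|BD| ∈ [17, 29]
|AD| ∈ [0, 49]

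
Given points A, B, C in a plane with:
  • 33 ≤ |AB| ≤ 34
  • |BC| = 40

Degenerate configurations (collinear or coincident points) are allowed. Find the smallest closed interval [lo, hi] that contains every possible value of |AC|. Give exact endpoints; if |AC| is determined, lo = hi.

|AB| ∈ [33, 34]
|BC| ∈ {40}
|AC| ∈ [6, 74]

|AC| ∈ [6, 74]  (≈ [6.0000, 74.0000])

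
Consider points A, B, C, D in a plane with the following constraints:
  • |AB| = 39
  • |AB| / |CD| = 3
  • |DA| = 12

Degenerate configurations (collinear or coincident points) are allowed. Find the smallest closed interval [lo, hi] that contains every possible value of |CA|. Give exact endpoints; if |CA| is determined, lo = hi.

|AB| ∈ {39}
|AD| ∈ {12}
|CD| ∈ {13}
|BD| ∈ [27, 51]
|AC| ∈ [1, 25]
|BC| ∈ [14, 64]

|CA| ∈ [1, 25]  (≈ [1.0000, 25.0000])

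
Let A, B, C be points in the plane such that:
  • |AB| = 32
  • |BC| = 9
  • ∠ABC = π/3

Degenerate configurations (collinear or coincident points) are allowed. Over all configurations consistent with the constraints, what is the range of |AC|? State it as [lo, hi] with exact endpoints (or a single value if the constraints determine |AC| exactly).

|AB| ∈ {32}
|BC| ∈ {9}
|AC| ∈ {√(817)}

|AC| = √(817)  (≈ 28.5832)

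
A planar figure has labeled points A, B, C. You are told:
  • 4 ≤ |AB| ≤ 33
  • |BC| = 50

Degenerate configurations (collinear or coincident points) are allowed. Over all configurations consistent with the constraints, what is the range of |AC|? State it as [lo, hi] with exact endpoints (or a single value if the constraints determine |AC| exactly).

|AC| ∈ [17, 83]  (≈ [17.0000, 83.0000])

|AB| ∈ [4, 33]
|BC| ∈ {50}
|AC| ∈ [17, 83]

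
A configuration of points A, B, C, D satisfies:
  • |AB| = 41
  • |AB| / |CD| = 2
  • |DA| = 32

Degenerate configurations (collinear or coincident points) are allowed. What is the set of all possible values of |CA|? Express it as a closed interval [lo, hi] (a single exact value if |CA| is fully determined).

|CA| ∈ [23/2, 105/2]  (≈ [11.5000, 52.5000])

|AB| ∈ {41}
|AD| ∈ {32}
|CD| ∈ {41/2}
|BD| ∈ [9, 73]
|AC| ∈ [23/2, 105/2]
|BC| ∈ [0, 187/2]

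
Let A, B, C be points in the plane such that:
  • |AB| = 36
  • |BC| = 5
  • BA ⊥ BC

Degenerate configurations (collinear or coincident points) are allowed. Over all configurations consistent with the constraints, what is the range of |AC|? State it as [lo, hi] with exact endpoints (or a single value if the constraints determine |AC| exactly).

|AC| = √(1321)  (≈ 36.3456)

|AB| ∈ {36}
|BC| ∈ {5}
|AC| ∈ {√(1321)}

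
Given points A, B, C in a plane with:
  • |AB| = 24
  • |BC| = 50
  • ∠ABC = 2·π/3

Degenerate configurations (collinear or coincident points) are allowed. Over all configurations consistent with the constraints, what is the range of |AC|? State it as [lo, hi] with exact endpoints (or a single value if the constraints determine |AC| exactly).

|AB| ∈ {24}
|BC| ∈ {50}
|AC| ∈ {2·√(1069)}

|AC| = 2·√(1069)  (≈ 65.3911)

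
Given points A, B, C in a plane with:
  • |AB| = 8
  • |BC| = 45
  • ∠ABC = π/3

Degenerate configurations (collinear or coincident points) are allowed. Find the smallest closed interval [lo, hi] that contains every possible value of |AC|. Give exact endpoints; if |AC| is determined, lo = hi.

|AC| = √(1729)  (≈ 41.5812)

|AB| ∈ {8}
|BC| ∈ {45}
|AC| ∈ {√(1729)}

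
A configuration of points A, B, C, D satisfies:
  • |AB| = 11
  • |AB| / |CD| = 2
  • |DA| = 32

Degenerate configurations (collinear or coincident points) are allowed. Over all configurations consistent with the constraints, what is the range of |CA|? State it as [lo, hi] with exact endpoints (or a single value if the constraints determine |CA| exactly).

|AB| ∈ {11}
|AD| ∈ {32}
|CD| ∈ {11/2}
|BD| ∈ [21, 43]
|AC| ∈ [53/2, 75/2]
|BC| ∈ [31/2, 97/2]

|CA| ∈ [53/2, 75/2]  (≈ [26.5000, 37.5000])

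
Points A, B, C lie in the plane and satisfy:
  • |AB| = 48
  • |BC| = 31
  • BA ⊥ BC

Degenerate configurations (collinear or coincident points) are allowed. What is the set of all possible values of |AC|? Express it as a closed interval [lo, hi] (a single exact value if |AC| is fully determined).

|AB| ∈ {48}
|BC| ∈ {31}
|AC| ∈ {√(3265)}

|AC| = √(3265)  (≈ 57.1402)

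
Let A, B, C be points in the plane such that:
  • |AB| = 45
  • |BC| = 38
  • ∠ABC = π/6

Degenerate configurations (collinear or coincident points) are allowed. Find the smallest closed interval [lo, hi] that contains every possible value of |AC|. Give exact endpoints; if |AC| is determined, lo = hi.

|AC| = √(3469 - 1710·√(3))  (≈ 22.5209)

|AB| ∈ {45}
|BC| ∈ {38}
|AC| ∈ {√(3469 - 1710·√(3))}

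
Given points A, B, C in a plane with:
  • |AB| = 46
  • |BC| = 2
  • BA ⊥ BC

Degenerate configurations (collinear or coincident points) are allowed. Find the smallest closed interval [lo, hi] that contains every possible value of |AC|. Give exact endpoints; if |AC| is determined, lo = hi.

|AC| = 2·√(530)  (≈ 46.0435)

|AB| ∈ {46}
|BC| ∈ {2}
|AC| ∈ {2·√(530)}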